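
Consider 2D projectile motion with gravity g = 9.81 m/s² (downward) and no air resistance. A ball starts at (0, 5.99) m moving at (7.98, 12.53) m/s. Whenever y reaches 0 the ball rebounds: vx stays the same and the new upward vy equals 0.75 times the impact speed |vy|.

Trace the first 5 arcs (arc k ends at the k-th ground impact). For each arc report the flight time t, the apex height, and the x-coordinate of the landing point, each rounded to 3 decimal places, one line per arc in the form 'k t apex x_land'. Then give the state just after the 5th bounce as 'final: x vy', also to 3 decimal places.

1 2.966 13.992 23.671
2 2.533 7.871 43.888
3 1.900 4.427 59.050
4 1.425 2.490 70.422
5 1.069 1.401 78.951
final: 78.951 3.932

Arc 1: start y=5.990, vy=12.530 → t=2.966, apex=13.992, x_land=23.671, impact vy=-16.569
  bounce: vy ← 0.75·16.569 = 12.427
Arc 2: start y=0.000, vy=12.427 → t=2.533, apex=7.871, x_land=43.888, impact vy=-12.427
  bounce: vy ← 0.75·12.427 = 9.320
Arc 3: start y=0.000, vy=9.320 → t=1.900, apex=4.427, x_land=59.050, impact vy=-9.320
  bounce: vy ← 0.75·9.320 = 6.990
Arc 4: start y=0.000, vy=6.990 → t=1.425, apex=2.490, x_land=70.422, impact vy=-6.990
  bounce: vy ← 0.75·6.990 = 5.242
Arc 5: start y=0.000, vy=5.242 → t=1.069, apex=1.401, x_land=78.951, impact vy=-5.242
  bounce: vy ← 0.75·5.242 = 3.932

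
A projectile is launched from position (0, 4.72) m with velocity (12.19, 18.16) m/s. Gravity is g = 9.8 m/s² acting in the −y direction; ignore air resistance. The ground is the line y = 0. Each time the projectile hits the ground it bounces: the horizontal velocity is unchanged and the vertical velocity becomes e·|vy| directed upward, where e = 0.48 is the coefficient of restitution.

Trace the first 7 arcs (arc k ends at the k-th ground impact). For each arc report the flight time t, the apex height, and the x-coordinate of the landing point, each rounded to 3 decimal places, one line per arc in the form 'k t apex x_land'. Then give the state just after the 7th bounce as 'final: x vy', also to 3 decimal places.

1 3.950 21.546 48.150
2 2.013 4.964 72.689
3 0.966 1.144 84.468
4 0.464 0.264 90.122
5 0.223 0.061 92.836
6 0.107 0.014 94.138
7 0.051 0.003 94.764
final: 94.764 0.121

Arc 1: start y=4.720, vy=18.160 → t=3.950, apex=21.546, x_land=48.150, impact vy=-20.550
  bounce: vy ← 0.48·20.550 = 9.864
Arc 2: start y=0.000, vy=9.864 → t=2.013, apex=4.964, x_land=72.689, impact vy=-9.864
  bounce: vy ← 0.48·9.864 = 4.735
Arc 3: start y=0.000, vy=4.735 → t=0.966, apex=1.144, x_land=84.468, impact vy=-4.735
  bounce: vy ← 0.48·4.735 = 2.273
Arc 4: start y=0.000, vy=2.273 → t=0.464, apex=0.264, x_land=90.122, impact vy=-2.273
  bounce: vy ← 0.48·2.273 = 1.091
Arc 5: start y=0.000, vy=1.091 → t=0.223, apex=0.061, x_land=92.836, impact vy=-1.091
  bounce: vy ← 0.48·1.091 = 0.524
Arc 6: start y=0.000, vy=0.524 → t=0.107, apex=0.014, x_land=94.138, impact vy=-0.524
  bounce: vy ← 0.48·0.524 = 0.251
Arc 7: start y=0.000, vy=0.251 → t=0.051, apex=0.003, x_land=94.764, impact vy=-0.251
  bounce: vy ← 0.48·0.251 = 0.121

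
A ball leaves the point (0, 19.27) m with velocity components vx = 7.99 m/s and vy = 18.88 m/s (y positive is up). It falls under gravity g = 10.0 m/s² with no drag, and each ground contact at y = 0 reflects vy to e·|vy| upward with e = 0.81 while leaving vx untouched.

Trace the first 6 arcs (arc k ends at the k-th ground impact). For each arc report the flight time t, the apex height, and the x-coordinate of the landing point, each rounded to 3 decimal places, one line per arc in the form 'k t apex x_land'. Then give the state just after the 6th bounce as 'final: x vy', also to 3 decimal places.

Arc 1: start y=19.270, vy=18.880 → t=4.612, apex=37.093, x_land=36.847, impact vy=-27.237
  bounce: vy ← 0.81·27.237 = 22.062
Arc 2: start y=0.000, vy=22.062 → t=4.412, apex=24.337, x_land=72.103, impact vy=-22.062
  bounce: vy ← 0.81·22.062 = 17.870
Arc 3: start y=0.000, vy=17.870 → t=3.574, apex=15.967, x_land=100.659, impact vy=-17.870
  bounce: vy ← 0.81·17.870 = 14.475
Arc 4: start y=0.000, vy=14.475 → t=2.895, apex=10.476, x_land=123.790, impact vy=-14.475
  bounce: vy ← 0.81·14.475 = 11.725
Arc 5: start y=0.000, vy=11.725 → t=2.345, apex=6.873, x_land=142.526, impact vy=-11.725
  bounce: vy ← 0.81·11.725 = 9.497
Arc 6: start y=0.000, vy=9.497 → t=1.899, apex=4.510, x_land=157.702, impact vy=-9.497
  bounce: vy ← 0.81·9.497 = 7.693

1 4.612 37.093 36.847
2 4.412 24.337 72.103
3 3.574 15.967 100.659
4 2.895 10.476 123.790
5 2.345 6.873 142.526
6 1.899 4.510 157.702
final: 157.702 7.693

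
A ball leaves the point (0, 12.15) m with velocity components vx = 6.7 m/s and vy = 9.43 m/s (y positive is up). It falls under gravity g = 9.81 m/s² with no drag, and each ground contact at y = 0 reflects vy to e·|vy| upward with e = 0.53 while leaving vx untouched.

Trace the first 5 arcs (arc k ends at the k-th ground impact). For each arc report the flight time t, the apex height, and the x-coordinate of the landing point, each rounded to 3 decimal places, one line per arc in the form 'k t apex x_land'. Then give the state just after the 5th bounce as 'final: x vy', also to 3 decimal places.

1 2.805 16.682 18.797
2 1.955 4.686 31.894
3 1.036 1.316 38.836
4 0.549 0.370 42.515
5 0.291 0.104 44.465
final: 44.465 0.757

Arc 1: start y=12.150, vy=9.430 → t=2.805, apex=16.682, x_land=18.797, impact vy=-18.092
  bounce: vy ← 0.53·18.092 = 9.589
Arc 2: start y=0.000, vy=9.589 → t=1.955, apex=4.686, x_land=31.894, impact vy=-9.589
  bounce: vy ← 0.53·9.589 = 5.082
Arc 3: start y=0.000, vy=5.082 → t=1.036, apex=1.316, x_land=38.836, impact vy=-5.082
  bounce: vy ← 0.53·5.082 = 2.693
Arc 4: start y=0.000, vy=2.693 → t=0.549, apex=0.370, x_land=42.515, impact vy=-2.693
  bounce: vy ← 0.53·2.693 = 1.428
Arc 5: start y=0.000, vy=1.428 → t=0.291, apex=0.104, x_land=44.465, impact vy=-1.428
  bounce: vy ← 0.53·1.428 = 0.757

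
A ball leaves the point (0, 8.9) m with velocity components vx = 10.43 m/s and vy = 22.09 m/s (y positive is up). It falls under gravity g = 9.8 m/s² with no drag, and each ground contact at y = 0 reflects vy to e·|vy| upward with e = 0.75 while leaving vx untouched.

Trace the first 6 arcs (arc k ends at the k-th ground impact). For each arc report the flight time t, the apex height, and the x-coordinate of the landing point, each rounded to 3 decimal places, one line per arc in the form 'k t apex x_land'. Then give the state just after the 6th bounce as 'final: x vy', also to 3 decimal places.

1 4.880 33.796 50.902
2 3.939 19.010 91.990
3 2.955 10.693 122.805
4 2.216 6.015 145.917
5 1.662 3.383 163.251
6 1.246 1.903 176.252
final: 176.252 4.581

Arc 1: start y=8.900, vy=22.090 → t=4.880, apex=33.796, x_land=50.902, impact vy=-25.737
  bounce: vy ← 0.75·25.737 = 19.303
Arc 2: start y=0.000, vy=19.303 → t=3.939, apex=19.010, x_land=91.990, impact vy=-19.303
  bounce: vy ← 0.75·19.303 = 14.477
Arc 3: start y=0.000, vy=14.477 → t=2.955, apex=10.693, x_land=122.805, impact vy=-14.477
  bounce: vy ← 0.75·14.477 = 10.858
Arc 4: start y=0.000, vy=10.858 → t=2.216, apex=6.015, x_land=145.917, impact vy=-10.858
  bounce: vy ← 0.75·10.858 = 8.143
Arc 5: start y=0.000, vy=8.143 → t=1.662, apex=3.383, x_land=163.251, impact vy=-8.143
  bounce: vy ← 0.75·8.143 = 6.108
Arc 6: start y=0.000, vy=6.108 → t=1.246, apex=1.903, x_land=176.252, impact vy=-6.108
  bounce: vy ← 0.75·6.108 = 4.581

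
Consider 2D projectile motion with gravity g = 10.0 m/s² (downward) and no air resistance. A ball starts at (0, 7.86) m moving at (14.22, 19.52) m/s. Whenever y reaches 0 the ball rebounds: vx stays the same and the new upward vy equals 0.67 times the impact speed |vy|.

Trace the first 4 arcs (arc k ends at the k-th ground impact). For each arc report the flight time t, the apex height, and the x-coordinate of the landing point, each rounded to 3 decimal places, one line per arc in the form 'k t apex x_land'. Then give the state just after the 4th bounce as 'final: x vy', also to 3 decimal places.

1 4.272 26.912 60.748
2 3.109 12.081 104.954
3 2.083 5.423 134.573
4 1.396 2.434 154.417
final: 154.417 4.675

Arc 1: start y=7.860, vy=19.520 → t=4.272, apex=26.912, x_land=60.748, impact vy=-23.200
  bounce: vy ← 0.67·23.200 = 15.544
Arc 2: start y=0.000, vy=15.544 → t=3.109, apex=12.081, x_land=104.954, impact vy=-15.544
  bounce: vy ← 0.67·15.544 = 10.414
Arc 3: start y=0.000, vy=10.414 → t=2.083, apex=5.423, x_land=134.573, impact vy=-10.414
  bounce: vy ← 0.67·10.414 = 6.978
Arc 4: start y=0.000, vy=6.978 → t=1.396, apex=2.434, x_land=154.417, impact vy=-6.978
  bounce: vy ← 0.67·6.978 = 4.675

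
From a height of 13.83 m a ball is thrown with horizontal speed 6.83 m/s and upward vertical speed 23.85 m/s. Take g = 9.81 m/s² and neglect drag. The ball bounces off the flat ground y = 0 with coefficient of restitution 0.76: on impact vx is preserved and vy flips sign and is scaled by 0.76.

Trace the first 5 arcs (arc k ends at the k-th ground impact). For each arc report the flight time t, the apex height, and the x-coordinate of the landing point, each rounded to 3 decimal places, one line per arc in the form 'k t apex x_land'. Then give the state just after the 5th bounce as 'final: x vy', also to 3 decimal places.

1 5.386 42.822 36.786
2 4.491 24.734 67.460
3 3.413 14.286 90.773
4 2.594 8.252 108.490
5 1.972 4.766 121.956
final: 121.956 7.349

Arc 1: start y=13.830, vy=23.850 → t=5.386, apex=42.822, x_land=36.786, impact vy=-28.986
  bounce: vy ← 0.76·28.986 = 22.029
Arc 2: start y=0.000, vy=22.029 → t=4.491, apex=24.734, x_land=67.460, impact vy=-22.029
  bounce: vy ← 0.76·22.029 = 16.742
Arc 3: start y=0.000, vy=16.742 → t=3.413, apex=14.286, x_land=90.773, impact vy=-16.742
  bounce: vy ← 0.76·16.742 = 12.724
Arc 4: start y=0.000, vy=12.724 → t=2.594, apex=8.252, x_land=108.490, impact vy=-12.724
  bounce: vy ← 0.76·12.724 = 9.670
Arc 5: start y=0.000, vy=9.670 → t=1.972, apex=4.766, x_land=121.956, impact vy=-9.670
  bounce: vy ← 0.76·9.670 = 7.349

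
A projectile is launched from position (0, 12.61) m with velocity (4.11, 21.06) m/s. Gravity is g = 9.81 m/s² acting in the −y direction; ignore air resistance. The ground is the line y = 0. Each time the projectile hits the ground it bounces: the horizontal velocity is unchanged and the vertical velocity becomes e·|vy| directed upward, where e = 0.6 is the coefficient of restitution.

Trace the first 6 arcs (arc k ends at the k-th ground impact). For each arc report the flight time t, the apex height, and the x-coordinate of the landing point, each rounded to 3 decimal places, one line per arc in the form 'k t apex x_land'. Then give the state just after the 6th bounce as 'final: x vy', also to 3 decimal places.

Arc 1: start y=12.610, vy=21.060 → t=4.826, apex=35.216, x_land=19.836, impact vy=-26.286
  bounce: vy ← 0.6·26.286 = 15.771
Arc 2: start y=0.000, vy=15.771 → t=3.215, apex=12.678, x_land=33.051, impact vy=-15.771
  bounce: vy ← 0.6·15.771 = 9.463
Arc 3: start y=0.000, vy=9.463 → t=1.929, apex=4.564, x_land=40.980, impact vy=-9.463
  bounce: vy ← 0.6·9.463 = 5.678
Arc 4: start y=0.000, vy=5.678 → t=1.158, apex=1.643, x_land=45.738, impact vy=-5.678
  bounce: vy ← 0.6·5.678 = 3.407
Arc 5: start y=0.000, vy=3.407 → t=0.695, apex=0.591, x_land=48.592, impact vy=-3.407
  bounce: vy ← 0.6·3.407 = 2.044
Arc 6: start y=0.000, vy=2.044 → t=0.417, apex=0.213, x_land=50.305, impact vy=-2.044
  bounce: vy ← 0.6·2.044 = 1.226

1 4.826 35.216 19.836
2 3.215 12.678 33.051
3 1.929 4.564 40.980
4 1.158 1.643 45.738
5 0.695 0.591 48.592
6 0.417 0.213 50.305
final: 50.305 1.226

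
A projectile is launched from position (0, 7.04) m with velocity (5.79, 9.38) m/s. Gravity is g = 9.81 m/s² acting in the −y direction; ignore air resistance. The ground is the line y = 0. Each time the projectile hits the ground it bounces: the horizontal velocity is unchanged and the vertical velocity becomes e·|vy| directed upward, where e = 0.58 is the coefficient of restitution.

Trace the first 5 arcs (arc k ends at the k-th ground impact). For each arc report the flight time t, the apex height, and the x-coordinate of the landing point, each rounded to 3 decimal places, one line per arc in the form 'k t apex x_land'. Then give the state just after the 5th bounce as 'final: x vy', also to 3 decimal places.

Arc 1: start y=7.040, vy=9.380 → t=2.489, apex=11.524, x_land=14.411, impact vy=-15.037
  bounce: vy ← 0.58·15.037 = 8.721
Arc 2: start y=0.000, vy=8.721 → t=1.778, apex=3.877, x_land=24.706, impact vy=-8.721
  bounce: vy ← 0.58·8.721 = 5.058
Arc 3: start y=0.000, vy=5.058 → t=1.031, apex=1.304, x_land=30.677, impact vy=-5.058
  bounce: vy ← 0.58·5.058 = 2.934
Arc 4: start y=0.000, vy=2.934 → t=0.598, apex=0.439, x_land=34.141, impact vy=-2.934
  bounce: vy ← 0.58·2.934 = 1.702
Arc 5: start y=0.000, vy=1.702 → t=0.347, apex=0.148, x_land=36.149, impact vy=-1.702
  bounce: vy ← 0.58·1.702 = 0.987

1 2.489 11.524 14.411
2 1.778 3.877 24.706
3 1.031 1.304 30.677
4 0.598 0.439 34.141
5 0.347 0.148 36.149
final: 36.149 0.987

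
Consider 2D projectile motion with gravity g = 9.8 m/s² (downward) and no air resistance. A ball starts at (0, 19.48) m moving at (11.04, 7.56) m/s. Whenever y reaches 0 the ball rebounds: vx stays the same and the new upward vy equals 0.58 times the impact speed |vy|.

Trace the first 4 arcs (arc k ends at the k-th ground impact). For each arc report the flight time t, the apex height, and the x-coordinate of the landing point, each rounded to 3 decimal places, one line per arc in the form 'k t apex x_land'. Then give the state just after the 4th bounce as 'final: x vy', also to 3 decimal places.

Arc 1: start y=19.480, vy=7.560 → t=2.909, apex=22.396, x_land=32.119, impact vy=-20.951
  bounce: vy ← 0.58·20.951 = 12.152
Arc 2: start y=0.000, vy=12.152 → t=2.480, apex=7.534, x_land=59.498, impact vy=-12.152
  bounce: vy ← 0.58·12.152 = 7.048
Arc 3: start y=0.000, vy=7.048 → t=1.438, apex=2.534, x_land=75.377, impact vy=-7.048
  bounce: vy ← 0.58·7.048 = 4.088
Arc 4: start y=0.000, vy=4.088 → t=0.834, apex=0.853, x_land=84.588, impact vy=-4.088
  bounce: vy ← 0.58·4.088 = 2.371

1 2.909 22.396 32.119
2 2.480 7.534 59.498
3 1.438 2.534 75.377
4 0.834 0.853 84.588
final: 84.588 2.371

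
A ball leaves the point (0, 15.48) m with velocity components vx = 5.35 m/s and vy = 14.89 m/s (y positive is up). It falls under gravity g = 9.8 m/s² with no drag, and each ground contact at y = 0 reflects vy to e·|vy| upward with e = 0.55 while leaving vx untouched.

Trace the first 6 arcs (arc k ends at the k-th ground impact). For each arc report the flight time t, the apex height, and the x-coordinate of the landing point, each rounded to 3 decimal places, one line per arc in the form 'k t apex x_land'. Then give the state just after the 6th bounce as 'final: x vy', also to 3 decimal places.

1 3.858 26.792 20.639
2 2.572 8.105 34.400
3 1.415 2.452 41.968
4 0.778 0.742 46.131
5 0.428 0.224 48.420
6 0.235 0.068 49.680
final: 49.680 0.634

Arc 1: start y=15.480, vy=14.890 → t=3.858, apex=26.792, x_land=20.639, impact vy=-22.915
  bounce: vy ← 0.55·22.915 = 12.604
Arc 2: start y=0.000, vy=12.604 → t=2.572, apex=8.105, x_land=34.400, impact vy=-12.604
  bounce: vy ← 0.55·12.604 = 6.932
Arc 3: start y=0.000, vy=6.932 → t=1.415, apex=2.452, x_land=41.968, impact vy=-6.932
  bounce: vy ← 0.55·6.932 = 3.813
Arc 4: start y=0.000, vy=3.813 → t=0.778, apex=0.742, x_land=46.131, impact vy=-3.813
  bounce: vy ← 0.55·3.813 = 2.097
Arc 5: start y=0.000, vy=2.097 → t=0.428, apex=0.224, x_land=48.420, impact vy=-2.097
  bounce: vy ← 0.55·2.097 = 1.153
Arc 6: start y=0.000, vy=1.153 → t=0.235, apex=0.068, x_land=49.680, impact vy=-1.153
  bounce: vy ← 0.55·1.153 = 0.634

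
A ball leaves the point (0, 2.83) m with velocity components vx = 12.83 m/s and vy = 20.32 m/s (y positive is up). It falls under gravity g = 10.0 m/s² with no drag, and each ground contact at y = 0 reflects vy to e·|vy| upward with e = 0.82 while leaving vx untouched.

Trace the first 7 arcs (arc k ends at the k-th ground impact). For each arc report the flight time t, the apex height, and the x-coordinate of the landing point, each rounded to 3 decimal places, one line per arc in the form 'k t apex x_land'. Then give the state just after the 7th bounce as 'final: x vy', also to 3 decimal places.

Arc 1: start y=2.830, vy=20.320 → t=4.199, apex=23.475, x_land=53.871, impact vy=-21.668
  bounce: vy ← 0.82·21.668 = 17.768
Arc 2: start y=0.000, vy=17.768 → t=3.554, apex=15.785, x_land=99.463, impact vy=-17.768
  bounce: vy ← 0.82·17.768 = 14.570
Arc 3: start y=0.000, vy=14.570 → t=2.914, apex=10.614, x_land=136.848, impact vy=-14.570
  bounce: vy ← 0.82·14.570 = 11.947
Arc 4: start y=0.000, vy=11.947 → t=2.389, apex=7.137, x_land=167.504, impact vy=-11.947
  bounce: vy ← 0.82·11.947 = 9.797
Arc 5: start y=0.000, vy=9.797 → t=1.959, apex=4.799, x_land=192.642, impact vy=-9.797
  bounce: vy ← 0.82·9.797 = 8.033
Arc 6: start y=0.000, vy=8.033 → t=1.607, apex=3.227, x_land=213.255, impact vy=-8.033
  bounce: vy ← 0.82·8.033 = 6.587
Arc 7: start y=0.000, vy=6.587 → t=1.317, apex=2.170, x_land=230.158, impact vy=-6.587
  bounce: vy ← 0.82·6.587 = 5.402

1 4.199 23.475 53.871
2 3.554 15.785 99.463
3 2.914 10.614 136.848
4 2.389 7.137 167.504
5 1.959 4.799 192.642
6 1.607 3.227 213.255
7 1.317 2.170 230.158
final: 230.158 5.402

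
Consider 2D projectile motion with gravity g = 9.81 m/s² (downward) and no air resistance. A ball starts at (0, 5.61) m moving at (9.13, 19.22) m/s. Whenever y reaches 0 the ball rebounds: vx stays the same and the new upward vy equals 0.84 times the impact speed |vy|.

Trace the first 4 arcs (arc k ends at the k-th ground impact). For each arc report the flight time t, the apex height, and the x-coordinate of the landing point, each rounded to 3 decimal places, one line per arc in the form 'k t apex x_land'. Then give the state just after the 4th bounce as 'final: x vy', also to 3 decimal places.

Arc 1: start y=5.610, vy=19.220 → t=4.191, apex=24.438, x_land=38.267, impact vy=-21.897
  bounce: vy ← 0.84·21.897 = 18.393
Arc 2: start y=0.000, vy=18.393 → t=3.750, apex=17.244, x_land=72.504, impact vy=-18.393
  bounce: vy ← 0.84·18.393 = 15.450
Arc 3: start y=0.000, vy=15.450 → t=3.150, apex=12.167, x_land=101.263, impact vy=-15.450
  bounce: vy ← 0.84·15.450 = 12.978
Arc 4: start y=0.000, vy=12.978 → t=2.646, apex=8.585, x_land=125.420, impact vy=-12.978
  bounce: vy ← 0.84·12.978 = 10.902

1 4.191 24.438 38.267
2 3.750 17.244 72.504
3 3.150 12.167 101.263
4 2.646 8.585 125.420
final: 125.420 10.902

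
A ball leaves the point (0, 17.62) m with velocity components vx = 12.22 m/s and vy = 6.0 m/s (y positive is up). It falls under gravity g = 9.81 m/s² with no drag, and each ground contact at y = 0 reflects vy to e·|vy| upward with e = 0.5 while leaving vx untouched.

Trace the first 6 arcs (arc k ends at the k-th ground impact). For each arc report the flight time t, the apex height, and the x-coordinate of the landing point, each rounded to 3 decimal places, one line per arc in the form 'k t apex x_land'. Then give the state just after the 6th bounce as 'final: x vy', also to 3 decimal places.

1 2.603 19.455 31.811
2 1.992 4.864 56.148
3 0.996 1.216 68.316
4 0.498 0.304 74.401
5 0.249 0.076 77.443
6 0.124 0.019 78.964
final: 78.964 0.305

Arc 1: start y=17.620, vy=6.000 → t=2.603, apex=19.455, x_land=31.811, impact vy=-19.537
  bounce: vy ← 0.5·19.537 = 9.769
Arc 2: start y=0.000, vy=9.769 → t=1.992, apex=4.864, x_land=56.148, impact vy=-9.769
  bounce: vy ← 0.5·9.769 = 4.884
Arc 3: start y=0.000, vy=4.884 → t=0.996, apex=1.216, x_land=68.316, impact vy=-4.884
  bounce: vy ← 0.5·4.884 = 2.442
Arc 4: start y=0.000, vy=2.442 → t=0.498, apex=0.304, x_land=74.401, impact vy=-2.442
  bounce: vy ← 0.5·2.442 = 1.221
Arc 5: start y=0.000, vy=1.221 → t=0.249, apex=0.076, x_land=77.443, impact vy=-1.221
  bounce: vy ← 0.5·1.221 = 0.611
Arc 6: start y=0.000, vy=0.611 → t=0.124, apex=0.019, x_land=78.964, impact vy=-0.611
  bounce: vy ← 0.5·0.611 = 0.305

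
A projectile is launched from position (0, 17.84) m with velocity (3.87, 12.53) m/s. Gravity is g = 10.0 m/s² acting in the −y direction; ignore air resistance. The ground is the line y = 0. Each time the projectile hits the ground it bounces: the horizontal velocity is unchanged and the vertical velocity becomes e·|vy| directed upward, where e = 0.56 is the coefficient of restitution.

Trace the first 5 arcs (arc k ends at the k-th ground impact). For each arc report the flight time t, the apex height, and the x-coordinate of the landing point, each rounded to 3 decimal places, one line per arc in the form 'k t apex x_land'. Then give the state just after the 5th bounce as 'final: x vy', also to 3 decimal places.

Arc 1: start y=17.840, vy=12.530 → t=3.520, apex=25.690, x_land=13.621, impact vy=-22.667
  bounce: vy ← 0.56·22.667 = 12.694
Arc 2: start y=0.000, vy=12.694 → t=2.539, apex=8.056, x_land=23.446, impact vy=-12.694
  bounce: vy ← 0.56·12.694 = 7.108
Arc 3: start y=0.000, vy=7.108 → t=1.422, apex=2.526, x_land=28.948, impact vy=-7.108
  bounce: vy ← 0.56·7.108 = 3.981
Arc 4: start y=0.000, vy=3.981 → t=0.796, apex=0.792, x_land=32.029, impact vy=-3.981
  bounce: vy ← 0.56·3.981 = 2.229
Arc 5: start y=0.000, vy=2.229 → t=0.446, apex=0.248, x_land=33.755, impact vy=-2.229
  bounce: vy ← 0.56·2.229 = 1.248

1 3.520 25.690 13.621
2 2.539 8.056 23.446
3 1.422 2.526 28.948
4 0.796 0.792 32.029
5 0.446 0.248 33.755
final: 33.755 1.248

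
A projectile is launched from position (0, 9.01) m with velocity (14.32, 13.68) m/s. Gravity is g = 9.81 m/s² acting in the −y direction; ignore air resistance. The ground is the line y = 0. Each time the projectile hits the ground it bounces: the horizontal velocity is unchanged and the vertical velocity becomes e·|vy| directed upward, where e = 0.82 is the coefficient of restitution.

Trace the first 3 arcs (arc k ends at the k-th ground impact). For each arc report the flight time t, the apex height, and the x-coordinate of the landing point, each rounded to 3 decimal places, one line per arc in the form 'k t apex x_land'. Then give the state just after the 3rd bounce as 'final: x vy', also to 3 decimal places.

Arc 1: start y=9.010, vy=13.680 → t=3.339, apex=18.548, x_land=47.816, impact vy=-19.077
  bounce: vy ← 0.82·19.077 = 15.643
Arc 2: start y=0.000, vy=15.643 → t=3.189, apex=12.472, x_land=93.485, impact vy=-15.643
  bounce: vy ← 0.82·15.643 = 12.827
Arc 3: start y=0.000, vy=12.827 → t=2.615, apex=8.386, x_land=130.933, impact vy=-12.827
  bounce: vy ← 0.82·12.827 = 10.518

1 3.339 18.548 47.816
2 3.189 12.472 93.485
3 2.615 8.386 130.933
final: 130.933 10.518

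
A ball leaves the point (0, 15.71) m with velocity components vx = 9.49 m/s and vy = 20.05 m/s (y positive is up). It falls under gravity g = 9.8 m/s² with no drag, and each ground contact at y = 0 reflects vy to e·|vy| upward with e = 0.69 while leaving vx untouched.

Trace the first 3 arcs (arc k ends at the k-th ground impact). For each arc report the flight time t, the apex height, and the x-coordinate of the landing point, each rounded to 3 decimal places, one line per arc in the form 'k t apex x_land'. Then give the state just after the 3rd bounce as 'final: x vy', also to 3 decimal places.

1 4.765 36.220 45.217
2 3.752 17.244 80.823
3 2.589 8.210 105.391
final: 105.391 8.753

Arc 1: start y=15.710, vy=20.050 → t=4.765, apex=36.220, x_land=45.217, impact vy=-26.644
  bounce: vy ← 0.69·26.644 = 18.385
Arc 2: start y=0.000, vy=18.385 → t=3.752, apex=17.244, x_land=80.823, impact vy=-18.385
  bounce: vy ← 0.69·18.385 = 12.685
Arc 3: start y=0.000, vy=12.685 → t=2.589, apex=8.210, x_land=105.391, impact vy=-12.685
  bounce: vy ← 0.69·12.685 = 8.753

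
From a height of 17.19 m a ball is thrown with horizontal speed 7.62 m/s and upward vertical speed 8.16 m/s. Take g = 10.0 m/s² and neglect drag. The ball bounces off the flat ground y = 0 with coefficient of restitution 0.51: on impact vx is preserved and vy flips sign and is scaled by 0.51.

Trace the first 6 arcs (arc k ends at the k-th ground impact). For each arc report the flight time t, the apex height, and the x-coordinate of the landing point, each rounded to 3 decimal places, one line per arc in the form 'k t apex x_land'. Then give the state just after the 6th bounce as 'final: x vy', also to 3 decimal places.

1 2.842 20.519 21.654
2 2.066 5.337 37.400
3 1.054 1.388 45.430
4 0.537 0.361 49.525
5 0.274 0.094 51.614
6 0.140 0.024 52.679
final: 52.679 0.356

Arc 1: start y=17.190, vy=8.160 → t=2.842, apex=20.519, x_land=21.654, impact vy=-20.258
  bounce: vy ← 0.51·20.258 = 10.332
Arc 2: start y=0.000, vy=10.332 → t=2.066, apex=5.337, x_land=37.400, impact vy=-10.332
  bounce: vy ← 0.51·10.332 = 5.269
Arc 3: start y=0.000, vy=5.269 → t=1.054, apex=1.388, x_land=45.430, impact vy=-5.269
  bounce: vy ← 0.51·5.269 = 2.687
Arc 4: start y=0.000, vy=2.687 → t=0.537, apex=0.361, x_land=49.525, impact vy=-2.687
  bounce: vy ← 0.51·2.687 = 1.370
Arc 5: start y=0.000, vy=1.370 → t=0.274, apex=0.094, x_land=51.614, impact vy=-1.370
  bounce: vy ← 0.51·1.370 = 0.699
Arc 6: start y=0.000, vy=0.699 → t=0.140, apex=0.024, x_land=52.679, impact vy=-0.699
  bounce: vy ← 0.51·0.699 = 0.356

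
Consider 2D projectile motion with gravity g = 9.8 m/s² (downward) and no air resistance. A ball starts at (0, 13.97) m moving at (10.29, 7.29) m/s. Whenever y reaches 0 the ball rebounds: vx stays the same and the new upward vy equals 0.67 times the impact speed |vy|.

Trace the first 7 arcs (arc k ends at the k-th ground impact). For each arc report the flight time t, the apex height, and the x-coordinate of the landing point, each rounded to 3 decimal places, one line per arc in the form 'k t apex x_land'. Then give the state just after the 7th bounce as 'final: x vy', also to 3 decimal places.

1 2.589 16.681 26.641
2 2.472 7.488 52.082
3 1.657 3.361 69.127
4 1.110 1.509 80.548
5 0.744 0.677 88.200
6 0.498 0.304 93.327
7 0.334 0.136 96.761
final: 96.761 1.096

Arc 1: start y=13.970, vy=7.290 → t=2.589, apex=16.681, x_land=26.641, impact vy=-18.082
  bounce: vy ← 0.67·18.082 = 12.115
Arc 2: start y=0.000, vy=12.115 → t=2.472, apex=7.488, x_land=52.082, impact vy=-12.115
  bounce: vy ← 0.67·12.115 = 8.117
Arc 3: start y=0.000, vy=8.117 → t=1.657, apex=3.361, x_land=69.127, impact vy=-8.117
  bounce: vy ← 0.67·8.117 = 5.438
Arc 4: start y=0.000, vy=5.438 → t=1.110, apex=1.509, x_land=80.548, impact vy=-5.438
  bounce: vy ← 0.67·5.438 = 3.644
Arc 5: start y=0.000, vy=3.644 → t=0.744, apex=0.677, x_land=88.200, impact vy=-3.644
  bounce: vy ← 0.67·3.644 = 2.441
Arc 6: start y=0.000, vy=2.441 → t=0.498, apex=0.304, x_land=93.327, impact vy=-2.441
  bounce: vy ← 0.67·2.441 = 1.636
Arc 7: start y=0.000, vy=1.636 → t=0.334, apex=0.136, x_land=96.761, impact vy=-1.636
  bounce: vy ← 0.67·1.636 = 1.096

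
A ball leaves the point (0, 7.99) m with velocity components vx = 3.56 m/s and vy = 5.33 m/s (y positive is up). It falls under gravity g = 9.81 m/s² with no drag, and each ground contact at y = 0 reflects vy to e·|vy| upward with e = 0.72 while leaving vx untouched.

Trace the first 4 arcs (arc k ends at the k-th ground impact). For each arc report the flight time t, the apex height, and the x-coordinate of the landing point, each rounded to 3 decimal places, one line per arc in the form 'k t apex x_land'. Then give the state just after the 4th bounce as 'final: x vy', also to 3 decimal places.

1 1.930 9.438 6.872
2 1.997 4.893 13.983
3 1.438 2.536 19.103
4 1.035 1.315 22.790
final: 22.790 3.657

Arc 1: start y=7.990, vy=5.330 → t=1.930, apex=9.438, x_land=6.872, impact vy=-13.608
  bounce: vy ← 0.72·13.608 = 9.798
Arc 2: start y=0.000, vy=9.798 → t=1.997, apex=4.893, x_land=13.983, impact vy=-9.798
  bounce: vy ← 0.72·9.798 = 7.054
Arc 3: start y=0.000, vy=7.054 → t=1.438, apex=2.536, x_land=19.103, impact vy=-7.054
  bounce: vy ← 0.72·7.054 = 5.079
Arc 4: start y=0.000, vy=5.079 → t=1.035, apex=1.315, x_land=22.790, impact vy=-5.079
  bounce: vy ← 0.72·5.079 = 3.657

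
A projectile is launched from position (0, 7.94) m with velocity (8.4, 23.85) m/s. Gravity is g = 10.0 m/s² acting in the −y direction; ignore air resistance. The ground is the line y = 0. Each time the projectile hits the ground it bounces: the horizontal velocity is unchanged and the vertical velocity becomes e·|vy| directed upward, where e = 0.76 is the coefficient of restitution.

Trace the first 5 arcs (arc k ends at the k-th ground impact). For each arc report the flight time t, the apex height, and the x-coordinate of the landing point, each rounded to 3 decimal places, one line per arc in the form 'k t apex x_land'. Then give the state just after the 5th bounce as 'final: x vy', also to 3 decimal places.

Arc 1: start y=7.940, vy=23.850 → t=5.082, apex=36.381, x_land=42.693, impact vy=-26.974
  bounce: vy ← 0.76·26.974 = 20.501
Arc 2: start y=0.000, vy=20.501 → t=4.100, apex=21.014, x_land=77.134, impact vy=-20.501
  bounce: vy ← 0.76·20.501 = 15.580
Arc 3: start y=0.000, vy=15.580 → t=3.116, apex=12.138, x_land=103.309, impact vy=-15.580
  bounce: vy ← 0.76·15.580 = 11.841
Arc 4: start y=0.000, vy=11.841 → t=2.368, apex=7.011, x_land=123.202, impact vy=-11.841
  bounce: vy ← 0.76·11.841 = 8.999
Arc 5: start y=0.000, vy=8.999 → t=1.800, apex=4.049, x_land=138.321, impact vy=-8.999
  bounce: vy ← 0.76·8.999 = 6.839

1 5.082 36.381 42.693
2 4.100 21.014 77.134
3 3.116 12.138 103.309
4 2.368 7.011 123.202
5 1.800 4.049 138.321
final: 138.321 6.839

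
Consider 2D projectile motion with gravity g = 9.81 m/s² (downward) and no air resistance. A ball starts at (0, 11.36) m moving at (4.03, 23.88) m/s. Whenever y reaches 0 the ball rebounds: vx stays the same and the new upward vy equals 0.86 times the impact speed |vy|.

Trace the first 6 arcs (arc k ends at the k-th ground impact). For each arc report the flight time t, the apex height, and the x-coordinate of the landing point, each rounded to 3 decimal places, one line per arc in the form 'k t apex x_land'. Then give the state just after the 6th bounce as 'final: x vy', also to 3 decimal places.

1 5.305 40.425 21.379
2 4.938 29.898 41.279
3 4.247 22.113 58.392
4 3.652 16.355 73.110
5 3.141 12.096 85.767
6 2.701 8.946 96.652
final: 96.652 11.394

Arc 1: start y=11.360, vy=23.880 → t=5.305, apex=40.425, x_land=21.379, impact vy=-28.163
  bounce: vy ← 0.86·28.163 = 24.220
Arc 2: start y=0.000, vy=24.220 → t=4.938, apex=29.898, x_land=41.279, impact vy=-24.220
  bounce: vy ← 0.86·24.220 = 20.829
Arc 3: start y=0.000, vy=20.829 → t=4.247, apex=22.113, x_land=58.392, impact vy=-20.829
  bounce: vy ← 0.86·20.829 = 17.913
Arc 4: start y=0.000, vy=17.913 → t=3.652, apex=16.355, x_land=73.110, impact vy=-17.913
  bounce: vy ← 0.86·17.913 = 15.405
Arc 5: start y=0.000, vy=15.405 → t=3.141, apex=12.096, x_land=85.767, impact vy=-15.405
  bounce: vy ← 0.86·15.405 = 13.248
Arc 6: start y=0.000, vy=13.248 → t=2.701, apex=8.946, x_land=96.652, impact vy=-13.248
  bounce: vy ← 0.86·13.248 = 11.394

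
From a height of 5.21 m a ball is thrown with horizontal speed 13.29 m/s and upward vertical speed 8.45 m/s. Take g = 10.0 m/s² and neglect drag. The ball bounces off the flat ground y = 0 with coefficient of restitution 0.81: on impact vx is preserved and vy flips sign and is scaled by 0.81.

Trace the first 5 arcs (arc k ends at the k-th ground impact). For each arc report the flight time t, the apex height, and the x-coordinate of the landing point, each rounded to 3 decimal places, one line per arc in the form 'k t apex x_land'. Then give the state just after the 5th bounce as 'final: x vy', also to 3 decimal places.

Arc 1: start y=5.210, vy=8.450 → t=2.170, apex=8.780, x_land=28.841, impact vy=-13.252
  bounce: vy ← 0.81·13.252 = 10.734
Arc 2: start y=0.000, vy=10.734 → t=2.147, apex=5.761, x_land=57.372, impact vy=-10.734
  bounce: vy ← 0.81·10.734 = 8.694
Arc 3: start y=0.000, vy=8.694 → t=1.739, apex=3.780, x_land=80.481, impact vy=-8.694
  bounce: vy ← 0.81·8.694 = 7.042
Arc 4: start y=0.000, vy=7.042 → t=1.408, apex=2.480, x_land=99.200, impact vy=-7.042
  bounce: vy ← 0.81·7.042 = 5.704
Arc 5: start y=0.000, vy=5.704 → t=1.141, apex=1.627, x_land=114.362, impact vy=-5.704
  bounce: vy ← 0.81·5.704 = 4.621

1 2.170 8.780 28.841
2 2.147 5.761 57.372
3 1.739 3.780 80.481
4 1.408 2.480 99.200
5 1.141 1.627 114.362
final: 114.362 4.621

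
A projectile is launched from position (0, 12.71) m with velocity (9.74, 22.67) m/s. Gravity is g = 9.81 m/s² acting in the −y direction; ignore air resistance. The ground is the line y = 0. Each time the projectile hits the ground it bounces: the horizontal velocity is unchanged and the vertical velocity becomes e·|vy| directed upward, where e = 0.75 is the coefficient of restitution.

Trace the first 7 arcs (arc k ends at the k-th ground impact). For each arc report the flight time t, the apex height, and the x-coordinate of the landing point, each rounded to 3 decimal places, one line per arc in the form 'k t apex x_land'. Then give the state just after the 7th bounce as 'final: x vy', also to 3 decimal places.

Arc 1: start y=12.710, vy=22.670 → t=5.127, apex=38.904, x_land=49.939, impact vy=-27.628
  bounce: vy ← 0.75·27.628 = 20.721
Arc 2: start y=0.000, vy=20.721 → t=4.224, apex=21.884, x_land=91.085, impact vy=-20.721
  bounce: vy ← 0.75·20.721 = 15.541
Arc 3: start y=0.000, vy=15.541 → t=3.168, apex=12.310, x_land=121.945, impact vy=-15.541
  bounce: vy ← 0.75·15.541 = 11.656
Arc 4: start y=0.000, vy=11.656 → t=2.376, apex=6.924, x_land=145.089, impact vy=-11.656
  bounce: vy ← 0.75·11.656 = 8.742
Arc 5: start y=0.000, vy=8.742 → t=1.782, apex=3.895, x_land=162.448, impact vy=-8.742
  bounce: vy ← 0.75·8.742 = 6.556
Arc 6: start y=0.000, vy=6.556 → t=1.337, apex=2.191, x_land=175.467, impact vy=-6.556
  bounce: vy ← 0.75·6.556 = 4.917
Arc 7: start y=0.000, vy=4.917 → t=1.002, apex=1.232, x_land=185.231, impact vy=-4.917
  bounce: vy ← 0.75·4.917 = 3.688

1 5.127 38.904 49.939
2 4.224 21.884 91.085
3 3.168 12.310 121.945
4 2.376 6.924 145.089
5 1.782 3.895 162.448
6 1.337 2.191 175.467
7 1.002 1.232 185.231
final: 185.231 3.688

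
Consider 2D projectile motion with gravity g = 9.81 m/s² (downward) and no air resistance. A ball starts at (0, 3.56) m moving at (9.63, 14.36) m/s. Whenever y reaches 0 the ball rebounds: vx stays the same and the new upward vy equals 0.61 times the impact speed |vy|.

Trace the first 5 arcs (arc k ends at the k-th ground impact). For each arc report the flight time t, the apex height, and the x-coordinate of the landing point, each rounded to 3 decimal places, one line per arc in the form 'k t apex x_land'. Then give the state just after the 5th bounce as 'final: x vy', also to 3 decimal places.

Arc 1: start y=3.560, vy=14.360 → t=3.157, apex=14.070, x_land=30.407, impact vy=-16.615
  bounce: vy ← 0.61·16.615 = 10.135
Arc 2: start y=0.000, vy=10.135 → t=2.066, apex=5.236, x_land=50.305, impact vy=-10.135
  bounce: vy ← 0.61·10.135 = 6.182
Arc 3: start y=0.000, vy=6.182 → t=1.260, apex=1.948, x_land=62.443, impact vy=-6.182
  bounce: vy ← 0.61·6.182 = 3.771
Arc 4: start y=0.000, vy=3.771 → t=0.769, apex=0.725, x_land=69.847, impact vy=-3.771
  bounce: vy ← 0.61·3.771 = 2.300
Arc 5: start y=0.000, vy=2.300 → t=0.469, apex=0.270, x_land=74.364, impact vy=-2.300
  bounce: vy ← 0.61·2.300 = 1.403

1 3.157 14.070 30.407
2 2.066 5.236 50.305
3 1.260 1.948 62.443
4 0.769 0.725 69.847
5 0.469 0.270 74.364
final: 74.364 1.403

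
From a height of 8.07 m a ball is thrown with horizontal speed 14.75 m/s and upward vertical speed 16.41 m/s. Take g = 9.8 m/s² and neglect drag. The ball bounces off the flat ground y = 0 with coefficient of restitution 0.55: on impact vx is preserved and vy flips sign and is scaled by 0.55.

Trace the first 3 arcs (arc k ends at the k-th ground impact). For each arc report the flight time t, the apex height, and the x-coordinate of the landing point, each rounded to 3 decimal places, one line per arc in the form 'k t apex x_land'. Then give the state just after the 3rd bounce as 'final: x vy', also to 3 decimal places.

Arc 1: start y=8.070, vy=16.410 → t=3.784, apex=21.809, x_land=55.817, impact vy=-20.675
  bounce: vy ← 0.55·20.675 = 11.371
Arc 2: start y=0.000, vy=11.371 → t=2.321, apex=6.597, x_land=90.047, impact vy=-11.371
  bounce: vy ← 0.55·11.371 = 6.254
Arc 3: start y=0.000, vy=6.254 → t=1.276, apex=1.996, x_land=108.873, impact vy=-6.254
  bounce: vy ← 0.55·6.254 = 3.440

1 3.784 21.809 55.817
2 2.321 6.597 90.047
3 1.276 1.996 108.873
final: 108.873 3.440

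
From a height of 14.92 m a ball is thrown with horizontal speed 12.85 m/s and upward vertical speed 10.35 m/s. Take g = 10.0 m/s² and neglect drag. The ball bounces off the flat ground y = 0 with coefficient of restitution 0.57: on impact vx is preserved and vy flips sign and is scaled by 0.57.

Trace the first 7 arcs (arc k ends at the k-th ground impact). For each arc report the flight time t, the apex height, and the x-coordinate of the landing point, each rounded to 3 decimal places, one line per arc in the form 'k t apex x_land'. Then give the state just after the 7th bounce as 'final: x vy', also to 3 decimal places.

Arc 1: start y=14.920, vy=10.350 → t=3.049, apex=20.276, x_land=39.177, impact vy=-20.138
  bounce: vy ← 0.57·20.138 = 11.478
Arc 2: start y=0.000, vy=11.478 → t=2.296, apex=6.588, x_land=68.676, impact vy=-11.478
  bounce: vy ← 0.57·11.478 = 6.543
Arc 3: start y=0.000, vy=6.543 → t=1.309, apex=2.140, x_land=85.491, impact vy=-6.543
  bounce: vy ← 0.57·6.543 = 3.729
Arc 4: start y=0.000, vy=3.729 → t=0.746, apex=0.695, x_land=95.075, impact vy=-3.729
  bounce: vy ← 0.57·3.729 = 2.126
Arc 5: start y=0.000, vy=2.126 → t=0.425, apex=0.226, x_land=100.538, impact vy=-2.126
  bounce: vy ← 0.57·2.126 = 1.212
Arc 6: start y=0.000, vy=1.212 → t=0.242, apex=0.073, x_land=103.652, impact vy=-1.212
  bounce: vy ← 0.57·1.212 = 0.691
Arc 7: start y=0.000, vy=0.691 → t=0.138, apex=0.024, x_land=105.427, impact vy=-0.691
  bounce: vy ← 0.57·0.691 = 0.394

1 3.049 20.276 39.177
2 2.296 6.588 68.676
3 1.309 2.140 85.491
4 0.746 0.695 95.075
5 0.425 0.226 100.538
6 0.242 0.073 103.652
7 0.138 0.024 105.427
final: 105.427 0.394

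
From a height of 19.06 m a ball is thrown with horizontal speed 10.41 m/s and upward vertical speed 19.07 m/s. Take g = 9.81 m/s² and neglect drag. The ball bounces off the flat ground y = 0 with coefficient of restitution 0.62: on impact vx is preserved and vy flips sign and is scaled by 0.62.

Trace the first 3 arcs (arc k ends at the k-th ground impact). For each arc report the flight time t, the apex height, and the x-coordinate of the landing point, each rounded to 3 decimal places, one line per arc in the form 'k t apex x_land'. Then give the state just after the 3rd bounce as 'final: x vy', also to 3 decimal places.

1 4.712 37.595 49.057
2 3.433 14.452 84.794
3 2.128 5.555 106.951
final: 106.951 6.473

Arc 1: start y=19.060, vy=19.070 → t=4.712, apex=37.595, x_land=49.057, impact vy=-27.159
  bounce: vy ← 0.62·27.159 = 16.839
Arc 2: start y=0.000, vy=16.839 → t=3.433, apex=14.452, x_land=84.794, impact vy=-16.839
  bounce: vy ← 0.62·16.839 = 10.440
Arc 3: start y=0.000, vy=10.440 → t=2.128, apex=5.555, x_land=106.951, impact vy=-10.440
  bounce: vy ← 0.62·10.440 = 6.473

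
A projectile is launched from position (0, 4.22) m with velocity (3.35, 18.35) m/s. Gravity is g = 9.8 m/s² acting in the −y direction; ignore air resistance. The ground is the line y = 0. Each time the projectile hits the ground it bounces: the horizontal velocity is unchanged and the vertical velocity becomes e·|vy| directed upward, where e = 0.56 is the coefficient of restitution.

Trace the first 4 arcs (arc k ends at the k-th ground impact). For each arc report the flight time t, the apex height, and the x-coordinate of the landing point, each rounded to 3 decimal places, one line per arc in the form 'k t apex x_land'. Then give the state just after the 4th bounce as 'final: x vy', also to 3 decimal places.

1 3.962 21.400 13.274
2 2.341 6.711 21.115
3 1.311 2.105 25.505
4 0.734 0.660 27.964
final: 27.964 2.014

Arc 1: start y=4.220, vy=18.350 → t=3.962, apex=21.400, x_land=13.274, impact vy=-20.480
  bounce: vy ← 0.56·20.480 = 11.469
Arc 2: start y=0.000, vy=11.469 → t=2.341, apex=6.711, x_land=21.115, impact vy=-11.469
  bounce: vy ← 0.56·11.469 = 6.423
Arc 3: start y=0.000, vy=6.423 → t=1.311, apex=2.105, x_land=25.505, impact vy=-6.423
  bounce: vy ← 0.56·6.423 = 3.597
Arc 4: start y=0.000, vy=3.597 → t=0.734, apex=0.660, x_land=27.964, impact vy=-3.597
  bounce: vy ← 0.56·3.597 = 2.014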